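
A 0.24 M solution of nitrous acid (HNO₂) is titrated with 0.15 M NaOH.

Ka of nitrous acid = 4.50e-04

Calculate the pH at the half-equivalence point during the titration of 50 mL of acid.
pH = pKa = 3.35

At the half-equivalence point, [HA] = [A⁻], so by Henderson–Hasselbalch pH = pKa + log(1) = pKa.
pKa = −log(4.50e-04) = 3.35.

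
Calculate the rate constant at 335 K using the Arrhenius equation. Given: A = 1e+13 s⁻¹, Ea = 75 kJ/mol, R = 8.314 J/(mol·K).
2.02e+01 s⁻¹

k = A·exp(-Ea/(R·T)) = 1e+13·exp(-75000/(8.314·335)) = 1e+13·exp(-26.9281) = 1e+13·2.0196e-12 = 2.02e+01 s⁻¹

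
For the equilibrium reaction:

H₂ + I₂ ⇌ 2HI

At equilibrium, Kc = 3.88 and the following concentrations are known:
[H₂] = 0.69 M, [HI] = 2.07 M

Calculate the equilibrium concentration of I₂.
[I₂] = 1.6005 M

Kc = ([HI]^2) / ([H₂] × [I₂]) = 3.88
[I₂]^1 = (product terms)/(Kc · other reactant terms) = 4.2849 / (3.88 · 0.69) = 1.6005
[I₂] = 1.6005 M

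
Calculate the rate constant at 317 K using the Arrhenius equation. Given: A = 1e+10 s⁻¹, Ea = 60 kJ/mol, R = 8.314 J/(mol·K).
1.30e+00 s⁻¹

k = A·exp(-Ea/(R·T)) = 1e+10·exp(-60000/(8.314·317)) = 1e+10·exp(-22.7658) = 1e+10·1.2971e-10 = 1.30e+00 s⁻¹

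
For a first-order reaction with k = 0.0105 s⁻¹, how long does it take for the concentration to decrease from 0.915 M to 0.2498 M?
123.64 s

From ln[A] = ln[A]₀ - k·t: t = ln([A]₀/[A])/k = ln(0.915/0.2498)/0.0105 = ln(3.6629)/0.0105 = 1.2983/0.0105 = 123.64 s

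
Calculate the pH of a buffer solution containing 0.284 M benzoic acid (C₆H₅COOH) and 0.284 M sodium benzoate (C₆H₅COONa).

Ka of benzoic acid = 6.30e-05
pH = 4.20

pKa = -log(6.30e-05) = 4.20. pH = pKa + log([A⁻]/[HA]) = 4.20 + log(0.284/0.284)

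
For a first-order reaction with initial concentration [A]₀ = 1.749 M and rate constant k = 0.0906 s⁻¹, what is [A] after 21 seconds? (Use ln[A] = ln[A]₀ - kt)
0.2609 M

ln[A] = ln[A]₀ - k·t = ln(1.749) - (0.0906)·(21) = 0.5590 - 1.9026 = -1.3436
[A] = e^(-1.3436) = 0.2609 M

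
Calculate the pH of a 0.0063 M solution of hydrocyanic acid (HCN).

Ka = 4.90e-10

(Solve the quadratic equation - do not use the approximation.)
pH = 5.76

x² + Ka×x - Ka×C = 0. Using quadratic formula: [H⁺] = 1.7567e-06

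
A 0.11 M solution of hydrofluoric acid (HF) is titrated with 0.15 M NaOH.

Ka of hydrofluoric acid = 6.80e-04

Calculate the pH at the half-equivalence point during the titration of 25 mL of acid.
pH = pKa = 3.17

At the half-equivalence point, [HA] = [A⁻], so by Henderson–Hasselbalch pH = pKa + log(1) = pKa.
pKa = −log(6.80e-04) = 3.17.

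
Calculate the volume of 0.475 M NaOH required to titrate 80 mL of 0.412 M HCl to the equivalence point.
V_{base} = 69.4 mL

At equivalence: moles acid = moles base.
moles HCl = 0.412 M × 0.08 L = 0.03296 mol
V_NaOH = 0.03296 mol ÷ 0.475 M = 0.06939 L = 69.4 mL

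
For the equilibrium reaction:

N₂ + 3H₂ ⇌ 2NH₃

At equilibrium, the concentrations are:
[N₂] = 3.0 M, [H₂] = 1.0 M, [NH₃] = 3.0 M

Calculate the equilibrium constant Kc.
K_c = 3.0000

Kc = ([NH₃]^2) / ([N₂] × [H₂]^3)
   = ((3.0)^2) / ((3.0)·(1.0)^3)
   = 9 / 3 = 3.0000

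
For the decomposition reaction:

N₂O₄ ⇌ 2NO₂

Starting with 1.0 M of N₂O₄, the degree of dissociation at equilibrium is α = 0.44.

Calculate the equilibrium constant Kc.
K_c = 1.3829

x = α·[A]₀ = 0.44 × 1.0 = 0.44 M dissociated.
At eq: [N₂O₄] = 1.0 − 0.44 = 0.56 M; [NO₂] = 2x = 0.88 M.
Kc = [NO₂]²/[N₂O₄] = (0.88)²/0.56 = 1.383.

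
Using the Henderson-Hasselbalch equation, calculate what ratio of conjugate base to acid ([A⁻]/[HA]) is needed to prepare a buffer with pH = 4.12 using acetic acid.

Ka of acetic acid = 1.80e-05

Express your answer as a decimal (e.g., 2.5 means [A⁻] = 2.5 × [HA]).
[A⁻]/[HA] = 0.237

pKa = −log(1.80e-05) = 4.7447. pH = pKa + log([A⁻]/[HA]). 4.12 = 4.7447 + log(ratio). log(ratio) = 4.12 − 4.7447 = -0.6247. ratio = 10^(-0.6247) = 0.237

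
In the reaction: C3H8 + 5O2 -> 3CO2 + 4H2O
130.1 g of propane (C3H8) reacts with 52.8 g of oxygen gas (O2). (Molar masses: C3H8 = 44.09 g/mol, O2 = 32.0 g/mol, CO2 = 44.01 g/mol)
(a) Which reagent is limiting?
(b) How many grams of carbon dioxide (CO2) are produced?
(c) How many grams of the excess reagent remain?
(a) O2, (b) 43.57 g, (c) 115.6 g

Moles of C3H8 = 130.1 g ÷ 44.09 g/mol = 2.95078 mol
Moles of O2 = 52.8 g ÷ 32.0 g/mol = 1.65 mol
Moles ÷ coefficient: C3H8: 2.95078/1 = 2.951, O2: 1.65/5 = 0.33
(a) O2 has the smaller value, so O2 is the limiting reagent.
(b) Moles of CO2 = 1.65 mol O2 × (3/5) = 0.99 mol; mass = 0.99 mol × 44.01 g/mol = 43.57 g
(c) C3H8 consumed = 1.65 × (1/5) = 0.33 mol; remaining = 2.95078 − 0.33 = 2.62078 mol; mass = 2.62078 mol × 44.09 g/mol = 115.6 g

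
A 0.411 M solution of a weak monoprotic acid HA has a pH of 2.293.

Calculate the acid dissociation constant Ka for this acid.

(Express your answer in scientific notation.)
K_a = 6.39e-05

[H⁺] = 10^(−pH) = 10^(−2.293) = 5.093e-03 M. For HA ⇌ H⁺ + A⁻, Ka = x²/(C − x) = (5.093e-03)²/(0.411 − 5.093e-03) = 6.39e-05.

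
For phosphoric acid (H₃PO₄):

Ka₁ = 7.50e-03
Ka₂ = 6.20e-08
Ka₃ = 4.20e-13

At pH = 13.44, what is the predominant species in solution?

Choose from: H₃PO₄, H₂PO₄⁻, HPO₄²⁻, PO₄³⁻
PO₄³⁻

pKa1 = 2.12, pKa2 = 7.21, pKa3 = 12.38. Each pKa is the crossover between adjacent species; pH = 13.44 lies in the region where PO₄³⁻ predominates.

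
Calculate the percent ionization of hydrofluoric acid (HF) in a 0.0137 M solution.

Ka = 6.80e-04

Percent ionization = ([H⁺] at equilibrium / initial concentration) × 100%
Percent ionization = 19.9%

Let x = [H⁺]. Ka = x²/(C - x) ⇒ x² + (6.80e-04)x - (6.80e-04)(0.0137) = 0. x = 2.7311e-03. Percent = (2.7311e-03/0.0137) × 100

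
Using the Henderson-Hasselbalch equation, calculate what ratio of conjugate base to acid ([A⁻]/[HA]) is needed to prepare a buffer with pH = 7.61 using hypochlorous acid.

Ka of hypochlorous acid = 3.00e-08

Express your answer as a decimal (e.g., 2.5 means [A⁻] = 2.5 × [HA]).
[A⁻]/[HA] = 1.222

pKa = −log(3.00e-08) = 7.5229. pH = pKa + log([A⁻]/[HA]). 7.61 = 7.5229 + log(ratio). log(ratio) = 7.61 − 7.5229 = 0.0871. ratio = 10^(0.0871) = 1.222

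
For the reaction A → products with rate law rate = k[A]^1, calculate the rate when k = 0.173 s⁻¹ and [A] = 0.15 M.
0.02595 M/s

rate = k·[A]^1 = 0.173·(0.15)^1 = 0.173·0.15 = 0.02595 M/s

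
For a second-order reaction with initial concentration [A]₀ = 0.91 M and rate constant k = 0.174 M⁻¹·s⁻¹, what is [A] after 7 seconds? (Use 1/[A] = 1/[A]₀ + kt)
0.4316 M

1/[A] = 1/[A]₀ + k·t = 1/0.91 + (0.174)·(7) = 1.0989 + 1.2180 = 2.3169
[A] = 1/2.3169 = 0.4316 M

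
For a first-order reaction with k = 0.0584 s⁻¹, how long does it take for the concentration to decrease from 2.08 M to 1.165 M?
9.93 s

From ln[A] = ln[A]₀ - k·t: t = ln([A]₀/[A])/k = ln(2.08/1.165)/0.0584 = ln(1.7854)/0.0584 = 0.5796/0.0584 = 9.93 s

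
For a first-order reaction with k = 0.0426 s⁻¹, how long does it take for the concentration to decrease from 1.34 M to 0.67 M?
16.27 s

From ln[A] = ln[A]₀ - k·t: t = ln([A]₀/[A])/k = ln(1.34/0.67)/0.0426 = ln(2.0000)/0.0426 = 0.6931/0.0426 = 16.27 s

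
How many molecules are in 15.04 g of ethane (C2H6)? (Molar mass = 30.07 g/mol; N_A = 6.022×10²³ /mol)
Moles = 15.04 g ÷ 30.07 g/mol = 0.500166 mol
Molecules = 0.500166 mol × 6.022×10²³ /mol = 3.012e+23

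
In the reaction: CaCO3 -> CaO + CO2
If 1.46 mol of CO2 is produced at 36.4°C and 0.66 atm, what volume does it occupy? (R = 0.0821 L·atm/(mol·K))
T = 36.4°C + 273.15 = 309.55 K
V = nRT/P = (1.46 × 0.0821 × 309.55) / 0.66
V = 56.22 L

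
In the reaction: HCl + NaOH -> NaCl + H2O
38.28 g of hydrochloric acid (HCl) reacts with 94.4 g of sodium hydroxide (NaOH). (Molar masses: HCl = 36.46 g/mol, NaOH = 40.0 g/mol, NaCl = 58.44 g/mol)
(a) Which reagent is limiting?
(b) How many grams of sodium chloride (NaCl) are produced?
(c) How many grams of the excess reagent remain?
(a) HCl, (b) 61.36 g, (c) 52.4 g

Moles of HCl = 38.28 g ÷ 36.46 g/mol = 1.04992 mol
Moles of NaOH = 94.4 g ÷ 40.0 g/mol = 2.36 mol
Moles ÷ coefficient: HCl: 1.04992/1 = 1.05, NaOH: 2.36/1 = 2.36
(a) HCl has the smaller value, so HCl is the limiting reagent.
(b) Moles of NaCl = 1.04992 mol HCl × (1/1) = 1.04992 mol; mass = 1.04992 mol × 58.44 g/mol = 61.36 g
(c) NaOH consumed = 1.04992 × (1/1) = 1.04992 mol; remaining = 2.36 − 1.04992 = 1.31008 mol; mass = 1.31008 mol × 40.0 g/mol = 52.4 g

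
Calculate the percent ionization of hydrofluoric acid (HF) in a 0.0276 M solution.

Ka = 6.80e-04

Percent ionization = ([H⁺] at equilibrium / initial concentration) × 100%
Percent ionization = 14.5%

Let x = [H⁺]. Ka = x²/(C - x) ⇒ x² + (6.80e-04)x - (6.80e-04)(0.0276) = 0. x = 4.0055e-03. Percent = (4.0055e-03/0.0276) × 100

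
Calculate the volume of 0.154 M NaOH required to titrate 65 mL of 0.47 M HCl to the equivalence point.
V_{base} = 198.4 mL

At equivalence: moles acid = moles base.
moles HCl = 0.47 M × 0.065 L = 0.03055 mol
V_NaOH = 0.03055 mol ÷ 0.154 M = 0.1984 L = 198.4 mL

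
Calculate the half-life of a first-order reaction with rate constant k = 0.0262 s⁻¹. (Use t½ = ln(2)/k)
26.46 s

t½ = ln(2)/k = 0.6931/0.0262 = 26.46 s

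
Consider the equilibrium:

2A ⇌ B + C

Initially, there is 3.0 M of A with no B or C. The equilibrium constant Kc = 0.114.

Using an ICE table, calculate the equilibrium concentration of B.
[B] = 0.605 M

ICE: [A] = 3.0 − 2x, [B] = [C] = x.
Kc = x²/(3.0 − 2x)² = 0.114 ⇒ √Kc = x/(3.0 − 2x).
x = √0.114·3.0/(1 + 2√0.114) = 0.33764·3.0/1.6753 = 0.60463.
[B] = x = 0.605 M.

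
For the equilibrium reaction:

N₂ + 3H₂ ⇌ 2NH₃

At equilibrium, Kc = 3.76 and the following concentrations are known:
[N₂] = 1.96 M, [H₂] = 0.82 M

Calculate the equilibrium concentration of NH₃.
[NH₃] = 2.0158 M

Kc = ([NH₃]^2) / ([N₂] × [H₂]^3) = 3.76
[NH₃]^2 = Kc · (reactant terms)/(other product terms) = 3.76 · 1.0807 / 1 = 4.0634
[NH₃] = (4.0634)^(1/2) = 2.0158 M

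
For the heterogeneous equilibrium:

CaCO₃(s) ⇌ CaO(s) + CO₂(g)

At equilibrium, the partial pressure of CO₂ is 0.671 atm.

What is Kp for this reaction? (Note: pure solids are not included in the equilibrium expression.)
K_p = 0.671

Solids (CaCO₃, CaO) have activity 1 and are excluded.
Kp = P(CO₂) = 0.671.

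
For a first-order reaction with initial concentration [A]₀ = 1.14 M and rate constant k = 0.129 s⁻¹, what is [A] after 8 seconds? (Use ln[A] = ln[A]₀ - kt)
0.4062 M

ln[A] = ln[A]₀ - k·t = ln(1.14) - (0.129)·(8) = 0.1310 - 1.0320 = -0.9010
[A] = e^(-0.9010) = 0.4062 M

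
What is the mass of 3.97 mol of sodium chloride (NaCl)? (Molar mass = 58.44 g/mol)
Mass = 3.97 mol × 58.44 g/mol = 232 g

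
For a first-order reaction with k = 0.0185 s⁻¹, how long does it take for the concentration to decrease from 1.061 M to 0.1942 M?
91.79 s

From ln[A] = ln[A]₀ - k·t: t = ln([A]₀/[A])/k = ln(1.061/0.1942)/0.0185 = ln(5.4634)/0.0185 = 1.6981/0.0185 = 91.79 s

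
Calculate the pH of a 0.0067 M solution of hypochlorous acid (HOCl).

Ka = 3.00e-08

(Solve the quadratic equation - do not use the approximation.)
pH = 4.85

x² + Ka×x - Ka×C = 0. Using quadratic formula: [H⁺] = 1.4162e-05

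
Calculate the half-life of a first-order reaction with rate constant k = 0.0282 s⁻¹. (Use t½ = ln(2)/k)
24.58 s

t½ = ln(2)/k = 0.6931/0.0282 = 24.58 s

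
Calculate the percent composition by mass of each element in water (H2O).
H: 11.19%, O: 88.79%

Molar mass of H2O = 18.02 g/mol
% H = (2 × 1.008) / 18.02 × 100% = 2.016 / 18.02 × 100% = 11.19%
% O = (1 × 16.0) / 18.02 × 100% = 16 / 18.02 × 100% = 88.79%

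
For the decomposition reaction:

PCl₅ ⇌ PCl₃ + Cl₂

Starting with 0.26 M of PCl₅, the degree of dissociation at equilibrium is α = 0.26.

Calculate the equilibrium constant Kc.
K_c = 0.0238

x = α·[A]₀ = 0.26 × 0.26 = 0.0676 M dissociated.
At eq: [PCl₅] = 0.26 − 0.0676 = 0.1924 M; [PCl₃] = [Cl₂] = x = 0.0676 M.
Kc = [PCl₃][Cl₂]/[PCl₅] = (0.0676)²/0.1924 = 0.02375.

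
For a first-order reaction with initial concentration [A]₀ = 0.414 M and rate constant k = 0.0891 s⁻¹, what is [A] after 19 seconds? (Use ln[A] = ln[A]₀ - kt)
0.0762 M

ln[A] = ln[A]₀ - k·t = ln(0.414) - (0.0891)·(19) = -0.8819 - 1.6929 = -2.5748
[A] = e^(-2.5748) = 0.0762 M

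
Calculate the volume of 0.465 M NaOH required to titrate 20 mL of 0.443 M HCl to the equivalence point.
V_{base} = 19.1 mL

At equivalence: moles acid = moles base.
moles HCl = 0.443 M × 0.02 L = 0.00886 mol
V_NaOH = 0.00886 mol ÷ 0.465 M = 0.01905 L = 19.1 mL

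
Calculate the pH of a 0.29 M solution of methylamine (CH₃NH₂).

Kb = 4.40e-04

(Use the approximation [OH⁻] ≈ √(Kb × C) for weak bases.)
pH = 12.05

[OH⁻] = √(Kb × C) = √(4.40e-04 × 0.29) = 1.1296e-02. pOH = 1.95, pH = 14 - pOH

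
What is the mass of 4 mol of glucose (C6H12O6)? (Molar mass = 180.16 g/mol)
Mass = 4 mol × 180.16 g/mol = 720.6 g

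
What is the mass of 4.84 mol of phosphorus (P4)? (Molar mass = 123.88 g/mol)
Mass = 4.84 mol × 123.88 g/mol = 599.6 g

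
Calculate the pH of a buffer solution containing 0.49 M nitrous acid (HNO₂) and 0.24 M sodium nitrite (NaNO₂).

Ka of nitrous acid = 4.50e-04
pH = 3.04

pKa = -log(4.50e-04) = 3.35. pH = pKa + log([A⁻]/[HA]) = 3.35 + log(0.24/0.49)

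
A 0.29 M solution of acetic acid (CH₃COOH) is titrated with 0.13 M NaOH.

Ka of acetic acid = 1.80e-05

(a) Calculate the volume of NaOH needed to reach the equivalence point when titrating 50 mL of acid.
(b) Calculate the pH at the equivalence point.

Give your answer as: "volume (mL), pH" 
V = 111.5 mL, pH = 8.85

(a) At equivalence: moles acid = moles base.
moles acid = 0.29 × 0.05 = 0.0145 mol; V_NaOH = 0.0145/0.13 = 0.1115 L = 111.5 mL.
(b) At equivalence, all acid → conjugate base A⁻ at [A⁻] = 0.0145/0.1615 = 0.08976 M.
Kb = Kw/Ka = 1.0e-14/1.80e-05 = 5.556e-10; [OH⁻] = √(Kb·[A⁻]) = 7.062e-06; pOH = 5.15; pH = 14 − pOH = 8.85.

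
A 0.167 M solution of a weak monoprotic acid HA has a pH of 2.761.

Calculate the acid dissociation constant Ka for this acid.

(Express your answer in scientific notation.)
K_a = 1.82e-05

[H⁺] = 10^(−pH) = 10^(−2.761) = 1.734e-03 M. For HA ⇌ H⁺ + A⁻, Ka = x²/(C − x) = (1.734e-03)²/(0.167 − 1.734e-03) = 1.82e-05.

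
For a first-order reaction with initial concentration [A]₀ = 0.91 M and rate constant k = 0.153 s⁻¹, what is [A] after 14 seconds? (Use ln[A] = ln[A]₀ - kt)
0.1069 M

ln[A] = ln[A]₀ - k·t = ln(0.91) - (0.153)·(14) = -0.0943 - 2.1420 = -2.2363
[A] = e^(-2.2363) = 0.1069 M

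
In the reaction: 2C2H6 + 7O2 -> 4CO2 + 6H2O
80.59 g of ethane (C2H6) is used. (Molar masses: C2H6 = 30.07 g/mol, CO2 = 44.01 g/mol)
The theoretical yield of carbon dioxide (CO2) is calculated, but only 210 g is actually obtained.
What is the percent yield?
Moles of C2H6 = 80.59 g ÷ 30.07 g/mol = 2.68008 mol
Mole ratio: 4 mol CO2 / 2 mol C2H6
Moles of CO2 = 2.68008 × (4/2) = 5.36016 mol
Theoretical yield = 5.36016 mol × 44.01 g/mol = 235.9 g
Actual yield = 210 g
Percent yield = (210 / 235.9) × 100% = 89.0%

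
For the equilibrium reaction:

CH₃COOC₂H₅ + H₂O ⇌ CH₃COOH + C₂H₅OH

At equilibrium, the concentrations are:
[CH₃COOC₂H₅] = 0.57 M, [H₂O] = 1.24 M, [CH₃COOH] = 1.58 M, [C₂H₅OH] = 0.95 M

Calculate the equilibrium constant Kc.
K_c = 2.1237

Kc = ([CH₃COOH] × [C₂H₅OH]) / ([CH₃COOC₂H₅] × [H₂O])
   = ((1.58)·(0.95)) / ((0.57)·(1.24))
   = 1.501 / 0.7068 = 2.1237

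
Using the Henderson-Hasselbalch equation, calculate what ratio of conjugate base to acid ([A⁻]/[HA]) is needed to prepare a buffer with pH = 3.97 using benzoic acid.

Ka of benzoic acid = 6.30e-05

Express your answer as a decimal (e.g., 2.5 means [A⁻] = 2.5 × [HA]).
[A⁻]/[HA] = 0.588

pKa = −log(6.30e-05) = 4.2007. pH = pKa + log([A⁻]/[HA]). 3.97 = 4.2007 + log(ratio). log(ratio) = 3.97 − 4.2007 = -0.2307. ratio = 10^(-0.2307) = 0.588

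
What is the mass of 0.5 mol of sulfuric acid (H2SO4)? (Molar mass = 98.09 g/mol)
Mass = 0.5 mol × 98.09 g/mol = 49.05 g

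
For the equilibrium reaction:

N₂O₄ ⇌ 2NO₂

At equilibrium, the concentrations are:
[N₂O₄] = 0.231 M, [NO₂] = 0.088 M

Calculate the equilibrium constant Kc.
K_c = 0.0335

Kc = ([NO₂]^2) / ([N₂O₄])
   = ((0.088)^2) / ((0.231))
   = 0.007744 / 0.231 = 0.0335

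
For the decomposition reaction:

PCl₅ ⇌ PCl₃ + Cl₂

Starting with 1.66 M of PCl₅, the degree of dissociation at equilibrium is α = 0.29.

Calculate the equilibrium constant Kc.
K_c = 0.1966

x = α·[A]₀ = 0.29 × 1.66 = 0.4814 M dissociated.
At eq: [PCl₅] = 1.66 − 0.4814 = 1.179 M; [PCl₃] = [Cl₂] = x = 0.4814 M.
Kc = [PCl₃][Cl₂]/[PCl₅] = (0.4814)²/1.179 = 0.1966.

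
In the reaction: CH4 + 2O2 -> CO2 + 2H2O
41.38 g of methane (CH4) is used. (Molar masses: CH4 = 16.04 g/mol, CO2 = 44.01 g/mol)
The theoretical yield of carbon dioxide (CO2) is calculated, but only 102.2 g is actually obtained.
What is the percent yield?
Moles of CH4 = 41.38 g ÷ 16.04 g/mol = 2.5798 mol
Mole ratio: 1 mol CO2 / 1 mol CH4
Moles of CO2 = 2.5798 × (1/1) = 2.5798 mol
Theoretical yield = 2.5798 mol × 44.01 g/mol = 113.54 g
Actual yield = 102.2 g
Percent yield = (102.2 / 113.54) × 100% = 90.0%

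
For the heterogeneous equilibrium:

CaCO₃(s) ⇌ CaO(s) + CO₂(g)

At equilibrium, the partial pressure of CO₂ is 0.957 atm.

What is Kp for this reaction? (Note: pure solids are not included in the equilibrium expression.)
K_p = 0.957

Solids (CaCO₃, CaO) have activity 1 and are excluded.
Kp = P(CO₂) = 0.957.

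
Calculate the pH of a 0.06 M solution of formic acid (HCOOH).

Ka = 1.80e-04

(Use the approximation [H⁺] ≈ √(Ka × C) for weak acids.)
pH = 2.48

[H⁺] = √(Ka × C) = √(1.80e-04 × 0.06) = 3.2863e-03. pH = -log(3.2863e-03)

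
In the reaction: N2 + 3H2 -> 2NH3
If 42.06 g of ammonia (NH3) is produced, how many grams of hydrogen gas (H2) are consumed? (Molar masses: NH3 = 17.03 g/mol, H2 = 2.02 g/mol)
Moles of NH3 = 42.06 g ÷ 17.03 g/mol = 2.46976 mol
Mole ratio: 3 mol H2 / 2 mol NH3
Moles of H2 = 2.46976 × (3/2) = 3.70464 mol
Mass of H2 = 3.70464 mol × 2.02 g/mol = 7.483 g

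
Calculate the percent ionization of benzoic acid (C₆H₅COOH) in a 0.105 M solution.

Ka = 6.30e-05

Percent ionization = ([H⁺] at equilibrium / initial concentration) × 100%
Percent ionization = 2.42%

Let x = [H⁺]. Ka = x²/(C - x) ⇒ x² + (6.30e-05)x - (6.30e-05)(0.105) = 0. x = 2.5407e-03. Percent = (2.5407e-03/0.105) × 100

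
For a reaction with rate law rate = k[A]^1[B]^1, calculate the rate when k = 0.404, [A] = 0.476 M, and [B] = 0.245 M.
0.04711 M/s

rate = k·[A]^1·[B]^1 = 0.404·(0.476)^1·(0.245)^1 = 0.404·0.476·0.245 = 0.04711 M/s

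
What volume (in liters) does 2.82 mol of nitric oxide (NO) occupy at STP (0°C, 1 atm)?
At STP, 1 mol of gas occupies 22.4 L
Volume = 2.82 mol × 22.4 L/mol = 63.17 L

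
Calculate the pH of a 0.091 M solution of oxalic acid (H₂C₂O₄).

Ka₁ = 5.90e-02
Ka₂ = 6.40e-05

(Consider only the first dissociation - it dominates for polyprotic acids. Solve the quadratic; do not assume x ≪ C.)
pH = 1.31

x² + Ka₁·x − Ka₁·C = 0 with Ka₁ = 5.90e-02, C = 0.091.
x = (−Ka₁ + √(Ka₁² + 4·Ka₁·C))/2 = 4.9489e-02 M, so pH = 1.31.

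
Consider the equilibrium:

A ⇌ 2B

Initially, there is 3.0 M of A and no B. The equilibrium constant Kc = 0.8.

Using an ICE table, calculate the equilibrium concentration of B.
[B] = 1.362 M

ICE: [A] = 3.0 − x, [B] = 2x.
Kc = (2x)²/(3.0 − x) = 0.8 ⇒ 4x² + 0.8x − 2.4 = 0.
x = (−0.8 + √(0.8² + 4·4·2.4))/(2·4) = (−0.8 + √39.04)/8 = 0.68102.
[B] = 2x = 1.362 M.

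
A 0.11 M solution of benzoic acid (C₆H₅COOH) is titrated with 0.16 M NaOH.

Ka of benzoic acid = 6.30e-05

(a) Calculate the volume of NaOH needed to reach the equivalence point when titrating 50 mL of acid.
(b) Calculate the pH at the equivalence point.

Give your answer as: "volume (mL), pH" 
V = 34.4 mL, pH = 8.51

(a) At equivalence: moles acid = moles base.
moles acid = 0.11 × 0.05 = 0.0055 mol; V_NaOH = 0.0055/0.16 = 0.03437 L = 34.4 mL.
(b) At equivalence, all acid → conjugate base A⁻ at [A⁻] = 0.0055/0.08438 = 0.06519 M.
Kb = Kw/Ka = 1.0e-14/6.30e-05 = 1.587e-10; [OH⁻] = √(Kb·[A⁻]) = 3.217e-06; pOH = 5.49; pH = 14 − pOH = 8.51.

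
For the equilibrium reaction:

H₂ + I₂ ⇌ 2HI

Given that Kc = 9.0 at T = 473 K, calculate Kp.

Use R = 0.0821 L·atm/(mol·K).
K_p = 9.0000

Δn = (moles gaseous products) − (moles gaseous reactants) = 0
T = 473 K; RT = 0.0821 × 473 = 38.8333
Kp = Kc·(RT)^Δn = 9.0 × (38.8333)^0 = 9.0 × 1 = 9.0000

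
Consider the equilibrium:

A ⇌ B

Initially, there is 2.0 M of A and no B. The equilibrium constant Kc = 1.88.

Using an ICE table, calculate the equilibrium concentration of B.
[B] = 1.306 M

ICE: [A] = 2.0 − x, [B] = x.
Kc = x/(2.0 − x) = 1.88 ⇒ x = 1.88·2.0/(1 + 1.88) = 3.76/2.88 = 1.306.
[B] = x = 1.306 M.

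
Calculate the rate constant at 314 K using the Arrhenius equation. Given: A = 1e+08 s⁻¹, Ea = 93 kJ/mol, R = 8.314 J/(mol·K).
3.38e-08 s⁻¹

k = A·exp(-Ea/(R·T)) = 1e+08·exp(-93000/(8.314·314)) = 1e+08·exp(-35.6240) = 1e+08·3.3781e-16 = 3.38e-08 s⁻¹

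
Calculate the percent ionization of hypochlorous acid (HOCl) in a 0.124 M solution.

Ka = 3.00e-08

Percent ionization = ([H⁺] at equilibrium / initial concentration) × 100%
Percent ionization = 0.0492%

Let x = [H⁺]. Ka = x²/(C - x) ⇒ x² + (3.00e-08)x - (3.00e-08)(0.124) = 0. x = 6.0977e-05. Percent = (6.0977e-05/0.124) × 100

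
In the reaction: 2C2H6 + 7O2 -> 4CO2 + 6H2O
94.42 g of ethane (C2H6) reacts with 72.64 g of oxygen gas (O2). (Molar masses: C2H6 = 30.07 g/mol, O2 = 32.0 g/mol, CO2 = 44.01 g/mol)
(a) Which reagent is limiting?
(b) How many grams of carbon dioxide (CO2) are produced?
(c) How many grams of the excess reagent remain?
(a) O2, (b) 57.09 g, (c) 74.92 g

Moles of C2H6 = 94.42 g ÷ 30.07 g/mol = 3.14001 mol
Moles of O2 = 72.64 g ÷ 32.0 g/mol = 2.27 mol
Moles ÷ coefficient: C2H6: 3.14001/2 = 1.57, O2: 2.27/7 = 0.3243
(a) O2 has the smaller value, so O2 is the limiting reagent.
(b) Moles of CO2 = 2.27 mol O2 × (4/7) = 1.29714 mol; mass = 1.29714 mol × 44.01 g/mol = 57.09 g
(c) C2H6 consumed = 2.27 × (2/7) = 0.648571 mol; remaining = 3.14001 − 0.648571 = 2.49144 mol; mass = 2.49144 mol × 30.07 g/mol = 74.92 g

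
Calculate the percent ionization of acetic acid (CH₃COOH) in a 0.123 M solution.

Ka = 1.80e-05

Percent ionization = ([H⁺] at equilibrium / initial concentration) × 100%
Percent ionization = 1.2%

Let x = [H⁺]. Ka = x²/(C - x) ⇒ x² + (1.80e-05)x - (1.80e-05)(0.123) = 0. x = 1.4790e-03. Percent = (1.4790e-03/0.123) × 100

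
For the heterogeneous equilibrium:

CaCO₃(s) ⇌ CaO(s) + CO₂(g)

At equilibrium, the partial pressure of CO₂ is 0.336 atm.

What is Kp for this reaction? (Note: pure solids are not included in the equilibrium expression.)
K_p = 0.336

Solids (CaCO₃, CaO) have activity 1 and are excluded.
Kp = P(CO₂) = 0.336.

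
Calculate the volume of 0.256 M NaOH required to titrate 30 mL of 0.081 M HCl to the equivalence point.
V_{base} = 9.5 mL

At equivalence: moles acid = moles base.
moles HCl = 0.081 M × 0.03 L = 0.00243 mol
V_NaOH = 0.00243 mol ÷ 0.256 M = 0.009492 L = 9.5 mL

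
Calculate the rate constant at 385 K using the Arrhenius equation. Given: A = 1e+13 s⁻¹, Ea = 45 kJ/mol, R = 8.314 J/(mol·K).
7.84e+06 s⁻¹

k = A·exp(-Ea/(R·T)) = 1e+13·exp(-45000/(8.314·385)) = 1e+13·exp(-14.0586) = 1e+13·7.8421e-07 = 7.84e+06 s⁻¹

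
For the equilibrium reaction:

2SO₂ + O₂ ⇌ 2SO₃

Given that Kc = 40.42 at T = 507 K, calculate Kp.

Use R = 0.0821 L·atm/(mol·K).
K_p = 0.9711

Δn = (moles gaseous products) − (moles gaseous reactants) = -1
T = 507 K; RT = 0.0821 × 507 = 41.6247
Kp = Kc·(RT)^Δn = 40.42 × (41.6247)^-1 = 40.42 × 0.0240242 = 0.9711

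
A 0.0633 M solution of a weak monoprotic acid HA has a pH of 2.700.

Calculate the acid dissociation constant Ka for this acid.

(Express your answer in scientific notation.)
K_a = 6.49e-05

[H⁺] = 10^(−pH) = 10^(−2.700) = 1.995e-03 M. For HA ⇌ H⁺ + A⁻, Ka = x²/(C − x) = (1.995e-03)²/(0.0633 − 1.995e-03) = 6.49e-05.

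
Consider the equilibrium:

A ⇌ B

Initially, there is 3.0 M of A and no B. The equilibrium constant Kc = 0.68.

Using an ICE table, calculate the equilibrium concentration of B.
[B] = 1.214 M

ICE: [A] = 3.0 − x, [B] = x.
Kc = x/(3.0 − x) = 0.68 ⇒ x = 0.68·3.0/(1 + 0.68) = 2.04/1.68 = 1.214.
[B] = x = 1.214 M.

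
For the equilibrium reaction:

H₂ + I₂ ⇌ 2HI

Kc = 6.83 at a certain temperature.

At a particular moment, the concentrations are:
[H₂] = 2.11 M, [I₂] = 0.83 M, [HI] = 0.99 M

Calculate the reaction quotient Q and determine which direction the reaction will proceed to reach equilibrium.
Q = 0.560, Q < K, reaction proceeds forward (toward products)

Q = ([HI]^2) / ([H₂] × [I₂])
  = ((0.99)^2) / ((2.11)·(0.83)) = 0.9801/1.7513 = 0.5596
Since Q = 0.5596 < Kc = 6.83, the reaction proceeds forward (toward products) to reach equilibrium.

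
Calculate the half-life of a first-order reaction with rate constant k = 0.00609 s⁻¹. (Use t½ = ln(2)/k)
113.82 s

t½ = ln(2)/k = 0.6931/0.00609 = 113.82 s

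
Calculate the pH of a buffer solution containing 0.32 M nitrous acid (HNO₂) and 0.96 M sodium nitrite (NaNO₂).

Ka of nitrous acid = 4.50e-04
pH = 3.82

pKa = -log(4.50e-04) = 3.35. pH = pKa + log([A⁻]/[HA]) = 3.35 + log(0.96/0.32)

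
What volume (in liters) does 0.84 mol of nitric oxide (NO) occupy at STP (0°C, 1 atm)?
At STP, 1 mol of gas occupies 22.4 L
Volume = 0.84 mol × 22.4 L/mol = 18.82 L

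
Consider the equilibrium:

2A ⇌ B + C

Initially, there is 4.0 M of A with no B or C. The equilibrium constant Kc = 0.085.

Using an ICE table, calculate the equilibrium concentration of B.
[B] = 0.737 M

ICE: [A] = 4.0 − 2x, [B] = [C] = x.
Kc = x²/(4.0 − 2x)² = 0.085 ⇒ √Kc = x/(4.0 − 2x).
x = √0.085·4.0/(1 + 2√0.085) = 0.29155·4.0/1.5831 = 0.73665.
[B] = x = 0.737 M.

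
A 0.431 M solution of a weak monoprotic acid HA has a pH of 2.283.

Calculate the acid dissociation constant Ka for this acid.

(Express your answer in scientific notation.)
K_a = 6.38e-05

[H⁺] = 10^(−pH) = 10^(−2.283) = 5.212e-03 M. For HA ⇌ H⁺ + A⁻, Ka = x²/(C − x) = (5.212e-03)²/(0.431 − 5.212e-03) = 6.38e-05.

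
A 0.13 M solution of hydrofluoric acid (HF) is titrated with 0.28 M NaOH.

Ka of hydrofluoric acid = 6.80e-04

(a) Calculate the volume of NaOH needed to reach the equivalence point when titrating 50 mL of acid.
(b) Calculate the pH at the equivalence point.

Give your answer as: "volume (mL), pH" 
V = 23.2 mL, pH = 8.06

(a) At equivalence: moles acid = moles base.
moles acid = 0.13 × 0.05 = 0.0065 mol; V_NaOH = 0.0065/0.28 = 0.02321 L = 23.2 mL.
(b) At equivalence, all acid → conjugate base A⁻ at [A⁻] = 0.0065/0.07321 = 0.08878 M.
Kb = Kw/Ka = 1.0e-14/6.80e-04 = 1.471e-11; [OH⁻] = √(Kb·[A⁻]) = 1.143e-06; pOH = 5.94; pH = 14 − pOH = 8.06.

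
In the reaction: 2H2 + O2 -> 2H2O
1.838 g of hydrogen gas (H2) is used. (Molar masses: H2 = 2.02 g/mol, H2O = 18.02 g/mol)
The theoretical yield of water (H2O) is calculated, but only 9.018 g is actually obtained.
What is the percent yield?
Moles of H2 = 1.838 g ÷ 2.02 g/mol = 0.909901 mol
Mole ratio: 2 mol H2O / 2 mol H2
Moles of H2O = 0.909901 × (2/2) = 0.909901 mol
Theoretical yield = 0.909901 mol × 18.02 g/mol = 16.396 g
Actual yield = 9.018 g
Percent yield = (9.018 / 16.396) × 100% = 55.0%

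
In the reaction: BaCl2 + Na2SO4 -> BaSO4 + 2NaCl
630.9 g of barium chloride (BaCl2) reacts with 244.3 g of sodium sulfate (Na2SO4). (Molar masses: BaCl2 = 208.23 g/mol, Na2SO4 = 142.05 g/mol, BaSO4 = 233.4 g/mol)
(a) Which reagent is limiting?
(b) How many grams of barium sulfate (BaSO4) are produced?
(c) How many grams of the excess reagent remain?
(a) Na2SO4, (b) 401.4 g, (c) 272.8 g

Moles of BaCl2 = 630.9 g ÷ 208.23 g/mol = 3.02982 mol
Moles of Na2SO4 = 244.3 g ÷ 142.05 g/mol = 1.71982 mol
Moles ÷ coefficient: BaCl2: 3.02982/1 = 3.03, Na2SO4: 1.71982/1 = 1.72
(a) Na2SO4 has the smaller value, so Na2SO4 is the limiting reagent.
(b) Moles of BaSO4 = 1.71982 mol Na2SO4 × (1/1) = 1.71982 mol; mass = 1.71982 mol × 233.4 g/mol = 401.4 g
(c) BaCl2 consumed = 1.71982 × (1/1) = 1.71982 mol; remaining = 3.02982 − 1.71982 = 1.31001 mol; mass = 1.31001 mol × 208.23 g/mol = 272.8 g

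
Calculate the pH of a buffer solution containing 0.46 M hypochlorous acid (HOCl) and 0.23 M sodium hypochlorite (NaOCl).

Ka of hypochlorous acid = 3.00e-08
pH = 7.22

pKa = -log(3.00e-08) = 7.52. pH = pKa + log([A⁻]/[HA]) = 7.52 + log(0.23/0.46)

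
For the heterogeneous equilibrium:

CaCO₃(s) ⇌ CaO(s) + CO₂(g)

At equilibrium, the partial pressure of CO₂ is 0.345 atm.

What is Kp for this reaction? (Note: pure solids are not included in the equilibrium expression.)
K_p = 0.345

Solids (CaCO₃, CaO) have activity 1 and are excluded.
Kp = P(CO₂) = 0.345.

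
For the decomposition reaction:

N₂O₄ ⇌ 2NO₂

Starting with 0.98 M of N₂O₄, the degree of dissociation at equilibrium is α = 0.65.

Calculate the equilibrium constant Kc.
K_c = 4.7320

x = α·[A]₀ = 0.65 × 0.98 = 0.637 M dissociated.
At eq: [N₂O₄] = 0.98 − 0.637 = 0.343 M; [NO₂] = 2x = 1.274 M.
Kc = [NO₂]²/[N₂O₄] = (1.274)²/0.343 = 4.732.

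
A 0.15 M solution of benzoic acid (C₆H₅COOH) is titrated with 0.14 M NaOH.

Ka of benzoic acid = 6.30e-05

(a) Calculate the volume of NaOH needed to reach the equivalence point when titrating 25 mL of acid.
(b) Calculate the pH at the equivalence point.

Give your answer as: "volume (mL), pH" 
V = 26.8 mL, pH = 8.53

(a) At equivalence: moles acid = moles base.
moles acid = 0.15 × 0.025 = 0.00375 mol; V_NaOH = 0.00375/0.14 = 0.02679 L = 26.8 mL.
(b) At equivalence, all acid → conjugate base A⁻ at [A⁻] = 0.00375/0.05179 = 0.07241 M.
Kb = Kw/Ka = 1.0e-14/6.30e-05 = 1.587e-10; [OH⁻] = √(Kb·[A⁻]) = 3.390e-06; pOH = 5.47; pH = 14 − pOH = 8.53.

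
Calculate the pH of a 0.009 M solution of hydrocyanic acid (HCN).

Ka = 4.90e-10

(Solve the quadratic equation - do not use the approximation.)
pH = 5.68

x² + Ka×x - Ka×C = 0. Using quadratic formula: [H⁺] = 2.0998e-06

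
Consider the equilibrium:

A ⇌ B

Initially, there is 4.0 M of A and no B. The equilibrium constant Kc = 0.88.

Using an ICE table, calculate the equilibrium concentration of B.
[B] = 1.872 M

ICE: [A] = 4.0 − x, [B] = x.
Kc = x/(4.0 − x) = 0.88 ⇒ x = 0.88·4.0/(1 + 0.88) = 3.52/1.88 = 1.872.
[B] = x = 1.872 M.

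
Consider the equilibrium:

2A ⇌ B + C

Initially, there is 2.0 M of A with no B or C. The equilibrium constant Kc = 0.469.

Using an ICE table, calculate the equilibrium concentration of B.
[B] = 0.578 M

ICE: [A] = 2.0 − 2x, [B] = [C] = x.
Kc = x²/(2.0 − 2x)² = 0.469 ⇒ √Kc = x/(2.0 − 2x).
x = √0.469·2.0/(1 + 2√0.469) = 0.68484·2.0/2.3697 = 0.578.
[B] = x = 0.578 M.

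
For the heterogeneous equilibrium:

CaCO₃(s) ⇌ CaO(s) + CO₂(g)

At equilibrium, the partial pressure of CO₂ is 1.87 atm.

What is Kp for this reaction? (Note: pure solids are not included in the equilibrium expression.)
K_p = 1.87

Solids (CaCO₃, CaO) have activity 1 and are excluded.
Kp = P(CO₂) = 1.87.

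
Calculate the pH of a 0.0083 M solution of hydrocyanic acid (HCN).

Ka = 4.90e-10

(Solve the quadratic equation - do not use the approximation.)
pH = 5.70

x² + Ka×x - Ka×C = 0. Using quadratic formula: [H⁺] = 2.0164e-06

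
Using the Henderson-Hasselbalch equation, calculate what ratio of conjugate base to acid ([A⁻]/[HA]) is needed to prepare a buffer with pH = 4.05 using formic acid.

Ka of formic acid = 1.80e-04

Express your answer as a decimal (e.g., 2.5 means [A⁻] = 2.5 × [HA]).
[A⁻]/[HA] = 2.020

pKa = −log(1.80e-04) = 3.7447. pH = pKa + log([A⁻]/[HA]). 4.05 = 3.7447 + log(ratio). log(ratio) = 4.05 − 3.7447 = 0.3053. ratio = 10^(0.3053) = 2.020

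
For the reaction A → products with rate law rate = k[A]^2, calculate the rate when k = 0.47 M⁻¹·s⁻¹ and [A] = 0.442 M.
0.09182 M/s

rate = k·[A]^2 = 0.47·(0.442)^2 = 0.47·0.195364 = 0.09182 M/s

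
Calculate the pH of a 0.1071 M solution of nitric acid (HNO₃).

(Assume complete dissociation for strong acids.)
pH = 0.97

[H⁺] = 0.1071 M for strong acid. pH = -log[H⁺] = -log(0.1071)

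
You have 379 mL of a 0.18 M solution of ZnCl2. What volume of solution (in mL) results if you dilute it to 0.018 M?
Using M₁V₁ = M₂V₂:
0.18 × 379 = 0.018 × V₂
V₂ = (0.18 × 379) / 0.018 = 3790 mL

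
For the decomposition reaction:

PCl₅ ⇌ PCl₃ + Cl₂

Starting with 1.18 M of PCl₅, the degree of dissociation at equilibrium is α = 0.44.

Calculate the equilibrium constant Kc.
K_c = 0.4079

x = α·[A]₀ = 0.44 × 1.18 = 0.5192 M dissociated.
At eq: [PCl₅] = 1.18 − 0.5192 = 0.6608 M; [PCl₃] = [Cl₂] = x = 0.5192 M.
Kc = [PCl₃][Cl₂]/[PCl₅] = (0.5192)²/0.6608 = 0.4079.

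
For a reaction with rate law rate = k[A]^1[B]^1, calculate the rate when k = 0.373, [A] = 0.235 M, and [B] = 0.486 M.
0.0426 M/s

rate = k·[A]^1·[B]^1 = 0.373·(0.235)^1·(0.486)^1 = 0.373·0.235·0.486 = 0.0426 M/s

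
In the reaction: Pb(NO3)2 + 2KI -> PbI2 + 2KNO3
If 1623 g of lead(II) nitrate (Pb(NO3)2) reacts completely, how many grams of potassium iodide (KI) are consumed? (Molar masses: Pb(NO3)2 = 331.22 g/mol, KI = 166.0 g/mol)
Moles of Pb(NO3)2 = 1623 g ÷ 331.22 g/mol = 4.90007 mol
Mole ratio: 2 mol KI / 1 mol Pb(NO3)2
Moles of KI = 4.90007 × (2/1) = 9.80013 mol
Mass of KI = 9.80013 mol × 166.0 g/mol = 1627 g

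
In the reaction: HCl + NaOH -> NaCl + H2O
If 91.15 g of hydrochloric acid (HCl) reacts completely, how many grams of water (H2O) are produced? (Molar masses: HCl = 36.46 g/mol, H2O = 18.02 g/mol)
Moles of HCl = 91.15 g ÷ 36.46 g/mol = 2.5 mol
Mole ratio: 1 mol H2O / 1 mol HCl
Moles of H2O = 2.5 × (1/1) = 2.5 mol
Mass of H2O = 2.5 mol × 18.02 g/mol = 45.05 g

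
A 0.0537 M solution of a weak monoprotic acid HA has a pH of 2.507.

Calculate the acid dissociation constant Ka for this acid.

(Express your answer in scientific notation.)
K_a = 1.91e-04

[H⁺] = 10^(−pH) = 10^(−2.507) = 3.112e-03 M. For HA ⇌ H⁺ + A⁻, Ka = x²/(C − x) = (3.112e-03)²/(0.0537 − 3.112e-03) = 1.91e-04.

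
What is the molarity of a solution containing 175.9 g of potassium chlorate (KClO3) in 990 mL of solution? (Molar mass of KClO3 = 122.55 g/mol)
Moles of KClO3 = 175.9 g ÷ 122.55 g/mol = 1.43533 mol
Volume = 990 mL = 0.99 L
Molarity = 1.43533 mol ÷ 0.99 L = 1.45 M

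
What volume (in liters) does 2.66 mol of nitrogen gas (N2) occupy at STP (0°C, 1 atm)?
At STP, 1 mol of gas occupies 22.4 L
Volume = 2.66 mol × 22.4 L/mol = 59.58 L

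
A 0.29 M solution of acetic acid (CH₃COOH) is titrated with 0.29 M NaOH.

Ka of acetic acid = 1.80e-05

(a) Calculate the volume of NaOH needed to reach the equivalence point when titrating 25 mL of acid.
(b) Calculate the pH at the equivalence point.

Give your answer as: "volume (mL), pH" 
V = 25.0 mL, pH = 8.95

(a) At equivalence: moles acid = moles base.
moles acid = 0.29 × 0.025 = 0.00725 mol; V_NaOH = 0.00725/0.29 = 0.025 L = 25.0 mL.
(b) At equivalence, all acid → conjugate base A⁻ at [A⁻] = 0.00725/0.05 = 0.145 M.
Kb = Kw/Ka = 1.0e-14/1.80e-05 = 5.556e-10; [OH⁻] = √(Kb·[A⁻]) = 8.975e-06; pOH = 5.05; pH = 14 − pOH = 8.95.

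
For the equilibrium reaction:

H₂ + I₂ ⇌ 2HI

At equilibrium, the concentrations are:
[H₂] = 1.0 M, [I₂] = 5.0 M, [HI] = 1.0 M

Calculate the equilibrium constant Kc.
K_c = 0.2000

Kc = ([HI]^2) / ([H₂] × [I₂])
   = ((1.0)^2) / ((1.0)·(5.0))
   = 1 / 5 = 0.2000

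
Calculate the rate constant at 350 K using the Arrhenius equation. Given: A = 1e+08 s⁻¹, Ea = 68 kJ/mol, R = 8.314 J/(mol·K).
7.10e-03 s⁻¹

k = A·exp(-Ea/(R·T)) = 1e+08·exp(-68000/(8.314·350)) = 1e+08·exp(-23.3685) = 1e+08·7.0989e-11 = 7.10e-03 s⁻¹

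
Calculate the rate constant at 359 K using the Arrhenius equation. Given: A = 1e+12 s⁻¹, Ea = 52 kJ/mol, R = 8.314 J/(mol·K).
2.71e+04 s⁻¹

k = A·exp(-Ea/(R·T)) = 1e+12·exp(-52000/(8.314·359)) = 1e+12·exp(-17.4220) = 1e+12·2.7146e-08 = 2.71e+04 s⁻¹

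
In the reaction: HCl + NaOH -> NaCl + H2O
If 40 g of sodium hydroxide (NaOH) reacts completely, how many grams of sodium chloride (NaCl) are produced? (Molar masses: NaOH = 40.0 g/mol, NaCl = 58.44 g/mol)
Moles of NaOH = 40 g ÷ 40.0 g/mol = 1 mol
Mole ratio: 1 mol NaCl / 1 mol NaOH
Moles of NaCl = 1 × (1/1) = 1 mol
Mass of NaCl = 1 mol × 58.44 g/mol = 58.44 g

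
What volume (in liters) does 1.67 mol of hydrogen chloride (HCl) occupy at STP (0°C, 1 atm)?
At STP, 1 mol of gas occupies 22.4 L
Volume = 1.67 mol × 22.4 L/mol = 37.41 L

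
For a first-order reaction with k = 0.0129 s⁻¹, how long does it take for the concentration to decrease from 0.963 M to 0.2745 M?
97.29 s

From ln[A] = ln[A]₀ - k·t: t = ln([A]₀/[A])/k = ln(0.963/0.2745)/0.0129 = ln(3.5082)/0.0129 = 1.2551/0.0129 = 97.29 s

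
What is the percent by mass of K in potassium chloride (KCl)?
Mass of K in formula = 39.1 × 1 = 39.1 g/mol
Molar mass = 74.55 g/mol
% K = (39.1/74.55) × 100% = 52.45%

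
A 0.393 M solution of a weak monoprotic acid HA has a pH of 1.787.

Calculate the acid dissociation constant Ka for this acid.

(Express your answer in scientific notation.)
K_a = 7.08e-04

[H⁺] = 10^(−pH) = 10^(−1.787) = 1.633e-02 M. For HA ⇌ H⁺ + A⁻, Ka = x²/(C − x) = (1.633e-02)²/(0.393 − 1.633e-02) = 7.08e-04.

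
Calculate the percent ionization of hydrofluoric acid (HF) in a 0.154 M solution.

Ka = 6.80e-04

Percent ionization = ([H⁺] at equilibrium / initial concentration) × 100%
Percent ionization = 6.43%

Let x = [H⁺]. Ka = x²/(C - x) ⇒ x² + (6.80e-04)x - (6.80e-04)(0.154) = 0. x = 9.8989e-03. Percent = (9.8989e-03/0.154) × 100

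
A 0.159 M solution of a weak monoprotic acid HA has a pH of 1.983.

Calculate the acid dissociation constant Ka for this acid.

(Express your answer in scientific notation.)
K_a = 7.28e-04

[H⁺] = 10^(−pH) = 10^(−1.983) = 1.040e-02 M. For HA ⇌ H⁺ + A⁻, Ka = x²/(C − x) = (1.040e-02)²/(0.159 − 1.040e-02) = 7.28e-04.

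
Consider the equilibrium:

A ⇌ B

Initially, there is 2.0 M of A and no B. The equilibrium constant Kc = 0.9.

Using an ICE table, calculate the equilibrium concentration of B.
[B] = 0.947 M

ICE: [A] = 2.0 − x, [B] = x.
Kc = x/(2.0 − x) = 0.9 ⇒ x = 0.9·2.0/(1 + 0.9) = 1.8/1.9 = 0.9474.
[B] = x = 0.947 M.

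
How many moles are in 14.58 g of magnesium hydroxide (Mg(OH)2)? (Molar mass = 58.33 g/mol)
Moles = 14.58 g ÷ 58.33 g/mol = 0.25 mol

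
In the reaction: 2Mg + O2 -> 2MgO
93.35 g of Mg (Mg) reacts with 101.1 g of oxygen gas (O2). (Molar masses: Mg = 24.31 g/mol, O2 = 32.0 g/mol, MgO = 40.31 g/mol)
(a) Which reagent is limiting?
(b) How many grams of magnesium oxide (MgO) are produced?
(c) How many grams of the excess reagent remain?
(a) Mg, (b) 154.8 g, (c) 39.66 g

Moles of Mg = 93.35 g ÷ 24.31 g/mol = 3.83998 mol
Moles of O2 = 101.1 g ÷ 32.0 g/mol = 3.15937 mol
Moles ÷ coefficient: Mg: 3.83998/2 = 1.92, O2: 3.15937/1 = 3.159
(a) Mg has the smaller value, so Mg is the limiting reagent.
(b) Moles of MgO = 3.83998 mol Mg × (2/2) = 3.83998 mol; mass = 3.83998 mol × 40.31 g/mol = 154.8 g
(c) O2 consumed = 3.83998 × (1/2) = 1.91999 mol; remaining = 3.15937 − 1.91999 = 1.23938 mol; mass = 1.23938 mol × 32.0 g/mol = 39.66 g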